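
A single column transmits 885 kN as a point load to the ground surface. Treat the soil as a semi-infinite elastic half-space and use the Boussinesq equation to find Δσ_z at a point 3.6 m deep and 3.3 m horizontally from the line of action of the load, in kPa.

Boussinesq vertical stress below a point load on an elastic half-space:
Δσ_z = 3P/(2πz²) · [1 + (r/z)²]^(−5/2)
r/z = 3.3/3.6 = 0.91667; [1+(r/z)²]^(−5/2) = 0.21767.
Δσ_z = 3×885/(2π×3.6²) × 0.21767 = 32.605 × 0.21767 = 7.097 kPa

Δσ_z ≈ 7.1 kPa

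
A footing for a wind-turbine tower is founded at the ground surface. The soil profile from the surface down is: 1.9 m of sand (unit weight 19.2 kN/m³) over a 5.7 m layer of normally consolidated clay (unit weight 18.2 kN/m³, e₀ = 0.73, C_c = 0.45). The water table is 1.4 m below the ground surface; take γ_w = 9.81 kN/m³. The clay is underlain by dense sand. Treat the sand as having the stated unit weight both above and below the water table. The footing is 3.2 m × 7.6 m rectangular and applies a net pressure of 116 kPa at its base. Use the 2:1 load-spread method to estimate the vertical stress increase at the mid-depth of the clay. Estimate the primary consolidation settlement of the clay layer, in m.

Mid-depth of clay below the ground surface: z = 1.9 + 5.7/2 = 4.75 m.
Total vertical stress at mid-clay: σ_v = 19.2×1.9 + 18.2×2.85 = 88.35 kPa.
Pore pressure: u = 9.81×(4.75 − 1.4) = 32.864 kPa.
Initial effective stress: σ'_0 = σ_v − u = 88.35 − 32.864 = 55.486 kPa.
Stress increase at mid-clay by the 2:1 spreading method:
Δσ = qBL/((B+z)(L+z)) = 116×3.2×7.6/((3.2+4.75)(7.6+4.75)) = 28.733 kPa
Final effective stress: σ'_f = σ'_0 + Δσ = 55.486 + 28.733 = 84.219 kPa.
Normally consolidated clay, so the full stress increment lies on the virgin compression line:
S_c = C_c·H/(1+e₀)·log₁₀(σ'_f/σ'_0) = 0.45×5.7/(1+0.73)×log₁₀(84.219/55.486)
    = 1.4827 × 0.18123 = 0.2687 m

S_c ≈ 0.269 m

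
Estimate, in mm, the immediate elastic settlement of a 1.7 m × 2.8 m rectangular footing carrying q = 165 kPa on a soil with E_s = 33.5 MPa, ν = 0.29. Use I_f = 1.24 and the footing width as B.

S_e ≈ 9.51 mm

Immediate (elastic) settlement: S_e = q·B·(1−ν²)/E_s · I_f.
E_s = 33.5 MPa = 33500 kPa.
S_e = 165 × 1.7 × (1 − 0.29²) / 33500 × 1.24
    = 165 × 1.7 × 0.9159 / 33500 × 1.24
    = 0.00951 m = 9.51 mm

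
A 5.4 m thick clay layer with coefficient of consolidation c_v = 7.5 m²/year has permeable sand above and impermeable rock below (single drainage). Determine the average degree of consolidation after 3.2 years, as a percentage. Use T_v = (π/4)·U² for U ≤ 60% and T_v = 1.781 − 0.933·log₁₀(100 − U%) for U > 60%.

U ≈ 89.4 %

Drainage path length: H_d = H = 5.4 m (single drainage).
T_v = c_v·t/H_d² = 7.5×3.2/5.4² = 0.82305.
T_v = 0.82305 corresponds to the U > 60% branch:
U = 1 − 10^((1.781 − T_v)/0.933)/100 = 0.8936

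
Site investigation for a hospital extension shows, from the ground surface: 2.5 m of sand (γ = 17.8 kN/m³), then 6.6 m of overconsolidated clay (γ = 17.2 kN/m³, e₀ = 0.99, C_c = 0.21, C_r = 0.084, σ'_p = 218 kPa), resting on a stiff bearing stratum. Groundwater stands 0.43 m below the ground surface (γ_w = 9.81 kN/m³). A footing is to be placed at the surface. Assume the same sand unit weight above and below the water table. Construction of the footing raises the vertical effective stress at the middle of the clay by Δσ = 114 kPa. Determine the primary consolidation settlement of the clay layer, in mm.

Mid-depth of clay below the ground surface: z = 2.5 + 6.6/2 = 5.8 m.
Total vertical stress at mid-clay: σ_v = 17.8×2.5 + 17.2×3.3 = 101.26 kPa.
Pore pressure: u = 9.81×(5.8 − 0.43) = 52.68 kPa.
Initial effective stress: σ'_0 = σ_v − u = 101.26 − 52.68 = 48.58 kPa.
Final effective stress: σ'_f = 48.58 + 114 = 162.58 kPa.
σ'_f = 162.58 ≤ σ'_p = 218 kPa, so the clay remains overconsolidated and only the recompression index applies:
S_c = C_r·H/(1+e₀)·log₁₀(σ'_f/σ'_0) = 0.084×6.6/1.99×log₁₀(162.58/48.58)
    = 0.27859 × 0.52461 = 0.1462 m

S_c ≈ 146 mm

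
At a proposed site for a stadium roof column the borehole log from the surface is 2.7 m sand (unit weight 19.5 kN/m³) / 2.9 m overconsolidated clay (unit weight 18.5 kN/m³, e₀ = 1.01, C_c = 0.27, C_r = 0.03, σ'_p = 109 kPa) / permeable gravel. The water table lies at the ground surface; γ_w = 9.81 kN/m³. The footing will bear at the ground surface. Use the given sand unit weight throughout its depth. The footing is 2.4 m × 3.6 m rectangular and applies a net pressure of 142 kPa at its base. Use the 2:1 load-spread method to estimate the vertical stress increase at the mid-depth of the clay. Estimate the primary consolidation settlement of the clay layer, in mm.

Mid-depth of clay below the ground surface: z = 2.7 + 2.9/2 = 4.15 m.
Total vertical stress at mid-clay: σ_v = 19.5×2.7 + 18.5×1.45 = 79.475 kPa.
Pore pressure: u = 9.81×(4.15 − 0) = 40.712 kPa.
Initial effective stress: σ'_0 = σ_v − u = 79.475 − 40.712 = 38.763 kPa.
Stress increase at mid-clay by the 2:1 spreading method:
Δσ = qBL/((B+z)(L+z)) = 142×2.4×3.6/((2.4+4.15)(3.6+4.15)) = 24.169 kPa
Final effective stress: σ'_f = 38.763 + 24.169 = 62.932 kPa.
σ'_f = 62.932 ≤ σ'_p = 109 kPa, so the clay remains overconsolidated and only the recompression index applies:
S_c = C_r·H/(1+e₀)·log₁₀(σ'_f/σ'_0) = 0.03×2.9/2.01×log₁₀(62.932/38.763)
    = 0.043284 × 0.21045 = 0.009109 m

S_c ≈ 9.11 mm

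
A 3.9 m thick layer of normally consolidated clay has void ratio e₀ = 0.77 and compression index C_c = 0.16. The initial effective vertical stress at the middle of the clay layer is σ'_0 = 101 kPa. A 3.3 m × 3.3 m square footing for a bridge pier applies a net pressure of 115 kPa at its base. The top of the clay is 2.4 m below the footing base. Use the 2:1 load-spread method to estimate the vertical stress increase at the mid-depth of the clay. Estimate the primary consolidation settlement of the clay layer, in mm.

S_c ≈ 29.4 mm

Mid-depth of clay below the footing base: z = 2.4 + 3.9/2 = 4.35 m.
Stress increase at mid-clay by the 2:1 spreading method:
Δσ = qBL/((B+z)(L+z)) = 115×3.3×3.3/((3.3+4.35)(3.3+4.35)) = 21.399 kPa
Final effective stress: σ'_f = σ'_0 + Δσ = 101 + 21.399 = 122.4 kPa.
Normally consolidated clay, so the full stress increment lies on the virgin compression line:
S_c = C_c·H/(1+e₀)·log₁₀(σ'_f/σ'_0) = 0.16×3.9/(1+0.77)×log₁₀(122.4/101)
    = 0.35254 × 0.08346 = 0.02942 m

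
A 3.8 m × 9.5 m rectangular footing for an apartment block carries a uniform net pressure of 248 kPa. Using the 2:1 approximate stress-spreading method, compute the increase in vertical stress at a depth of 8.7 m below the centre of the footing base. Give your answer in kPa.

By the 2:1 method the load spreads at 1 horizontal : 2 vertical, so at depth z the loaded area has grown by z in each plan dimension:
Δσ = qBL/((B+z)(L+z)) = 248×3.8×9.5/((3.8+8.7)(9.5+8.7)) = 39.353 kPa

Δσ_z ≈ 39.4 kPa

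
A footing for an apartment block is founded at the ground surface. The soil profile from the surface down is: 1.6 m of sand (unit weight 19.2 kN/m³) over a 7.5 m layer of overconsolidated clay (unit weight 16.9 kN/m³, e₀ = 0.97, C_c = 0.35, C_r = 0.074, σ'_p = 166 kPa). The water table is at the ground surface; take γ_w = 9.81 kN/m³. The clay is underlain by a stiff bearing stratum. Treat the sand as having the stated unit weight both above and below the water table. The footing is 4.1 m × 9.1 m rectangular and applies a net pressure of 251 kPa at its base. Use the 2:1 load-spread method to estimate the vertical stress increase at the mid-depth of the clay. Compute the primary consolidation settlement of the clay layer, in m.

S_c ≈ 0.119 m

Mid-depth of clay below the ground surface: z = 1.6 + 7.5/2 = 5.35 m.
Total vertical stress at mid-clay: σ_v = 19.2×1.6 + 16.9×3.75 = 94.095 kPa.
Pore pressure: u = 9.81×(5.35 − 0) = 52.483 kPa.
Initial effective stress: σ'_0 = σ_v − u = 94.095 − 52.483 = 41.612 kPa.
Stress increase at mid-clay by the 2:1 spreading method:
Δσ = qBL/((B+z)(L+z)) = 251×4.1×9.1/((4.1+5.35)(9.1+5.35)) = 68.58 kPa
Final effective stress: σ'_f = 41.612 + 68.58 = 110.19 kPa.
σ'_f = 110.19 ≤ σ'_p = 166 kPa, so the clay remains overconsolidated and only the recompression index applies:
S_c = C_r·H/(1+e₀)·log₁₀(σ'_f/σ'_0) = 0.074×7.5/1.97×log₁₀(110.19/41.612)
    = 0.28173 × 0.42292 = 0.1191 m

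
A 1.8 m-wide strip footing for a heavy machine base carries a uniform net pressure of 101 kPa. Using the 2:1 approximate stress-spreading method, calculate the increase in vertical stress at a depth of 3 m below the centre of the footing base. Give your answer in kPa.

Δσ_z ≈ 37.9 kPa

By the 2:1 method the load spreads at 1 horizontal : 2 vertical, so at depth z the loaded area has grown by z in each plan dimension:
Δσ = qB/(B+z) = 101×1.8/(1.8+3) = 37.875 kPa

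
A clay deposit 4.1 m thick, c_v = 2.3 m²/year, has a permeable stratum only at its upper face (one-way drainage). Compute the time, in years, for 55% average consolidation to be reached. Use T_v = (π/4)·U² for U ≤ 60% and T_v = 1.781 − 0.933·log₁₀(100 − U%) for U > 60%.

Drainage path length: H_d = H = 4.1 m (single drainage).
U ≤ 60%: T_v = (π/4)·U² = (π/4)×0.55² = 0.23758.
t = T_v·H_d²/c_v = 0.23758×4.1²/2.3 = 1.736 years.

t ≈ 1.74 years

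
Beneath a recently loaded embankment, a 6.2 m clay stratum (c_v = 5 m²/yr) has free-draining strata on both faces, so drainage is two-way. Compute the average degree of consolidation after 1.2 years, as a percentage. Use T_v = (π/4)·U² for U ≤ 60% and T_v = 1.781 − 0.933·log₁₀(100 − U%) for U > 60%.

Drainage path length: H_d = H/2 = 3.1 m (double drainage).
T_v = c_v·t/H_d² = 5×1.2/3.1² = 0.62435.
T_v = 0.62435 corresponds to the U > 60% branch:
U = 1 − 10^((1.781 − T_v)/0.933)/100 = 0.8263

U ≈ 82.6 %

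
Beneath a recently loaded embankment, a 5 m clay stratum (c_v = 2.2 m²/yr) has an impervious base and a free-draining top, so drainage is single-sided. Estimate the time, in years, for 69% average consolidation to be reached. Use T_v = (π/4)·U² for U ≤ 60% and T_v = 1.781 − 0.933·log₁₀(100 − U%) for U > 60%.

Drainage path length: H_d = H = 5 m (single drainage).
U > 60%: T_v = 1.781 − 0.933·log₁₀(100 − 69) = 0.38956.
t = T_v·H_d²/c_v = 0.38956×5²/2.2 = 4.427 years.

t ≈ 4.43 years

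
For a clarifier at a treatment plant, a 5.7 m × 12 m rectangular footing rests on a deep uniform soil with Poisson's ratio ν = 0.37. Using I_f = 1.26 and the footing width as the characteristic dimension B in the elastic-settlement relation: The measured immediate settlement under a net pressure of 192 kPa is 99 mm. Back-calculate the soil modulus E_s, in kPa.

E_s ≈ 12000 kPa

S_e = q·B·(1−ν²)/E_s · I_f  ⇒  E_s = q·B·(1−ν²)·I_f / S_e.
E_s = 192 × 5.7 × 0.8631 × 1.26 / 0.099 = 12020 kPa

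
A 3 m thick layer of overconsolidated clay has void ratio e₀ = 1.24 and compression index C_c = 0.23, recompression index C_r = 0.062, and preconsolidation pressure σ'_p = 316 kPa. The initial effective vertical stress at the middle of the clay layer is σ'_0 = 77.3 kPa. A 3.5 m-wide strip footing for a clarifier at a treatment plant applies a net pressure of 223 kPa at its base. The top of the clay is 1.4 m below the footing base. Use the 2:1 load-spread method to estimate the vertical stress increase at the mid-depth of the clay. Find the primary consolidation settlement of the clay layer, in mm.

S_c ≈ 34.1 mm

Mid-depth of clay below the footing base: z = 1.4 + 3/2 = 2.9 m.
Stress increase at mid-clay by the 2:1 spreading method:
Δσ = qB/(B+z) = 223×3.5/(3.5+2.9) = 121.95 kPa
Final effective stress: σ'_f = 77.3 + 121.95 = 199.25 kPa.
σ'_f = 199.25 ≤ σ'_p = 316 kPa, so the clay remains overconsolidated and only the recompression index applies:
S_c = C_r·H/(1+e₀)·log₁₀(σ'_f/σ'_0) = 0.062×3/2.24×log₁₀(199.25/77.3)
    = 0.083037 × 0.41122 = 0.03415 m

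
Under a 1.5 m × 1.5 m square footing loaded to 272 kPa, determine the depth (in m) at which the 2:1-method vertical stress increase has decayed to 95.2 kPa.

z ≈ 1.04 m

2:1 spreading — at depth z the loaded area has grown by z in each plan dimension:
qB²/(B+z)² = Δσ_z ⇒ z = B(√(q/Δσ_z) − 1) = 1.5×(√(272/95.2) − 1) = 1.035 m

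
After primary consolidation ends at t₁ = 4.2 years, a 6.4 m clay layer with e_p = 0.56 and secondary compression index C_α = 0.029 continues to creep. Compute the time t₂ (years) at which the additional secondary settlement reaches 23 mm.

S_s = C_α·H/(1+e_p)·log₁₀(t₂/t₁) ⇒ log₁₀(t₂/t₁) = S_s·(1+e_p)/(C_α·H).
log₁₀(t₂/t₁) = 0.023 × (1+0.56) / (0.029×6.4) = 0.1933
t₂ = t₁ × 10^0.1933 = 4.2 × 1.561 = 6.555 years

t₂ ≈ 6.55 years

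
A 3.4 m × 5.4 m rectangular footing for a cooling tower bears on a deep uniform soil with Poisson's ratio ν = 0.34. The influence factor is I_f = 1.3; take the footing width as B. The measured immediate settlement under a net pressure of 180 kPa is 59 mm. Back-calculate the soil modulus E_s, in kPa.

E_s ≈ 11900 kPa

S_e = q·B·(1−ν²)/E_s · I_f  ⇒  E_s = q·B·(1−ν²)·I_f / S_e.
E_s = 180 × 3.4 × 0.8844 × 1.3 / 0.059 = 11930 kPa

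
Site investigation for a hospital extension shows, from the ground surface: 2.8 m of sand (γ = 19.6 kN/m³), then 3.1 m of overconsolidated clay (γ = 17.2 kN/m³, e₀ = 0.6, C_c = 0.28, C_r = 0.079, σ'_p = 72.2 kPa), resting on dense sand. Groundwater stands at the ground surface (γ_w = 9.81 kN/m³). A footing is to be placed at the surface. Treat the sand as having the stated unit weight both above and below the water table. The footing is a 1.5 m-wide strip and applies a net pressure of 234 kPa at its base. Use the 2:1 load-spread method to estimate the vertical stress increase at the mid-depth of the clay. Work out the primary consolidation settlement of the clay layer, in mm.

S_c ≈ 115 mm

Mid-depth of clay below the ground surface: z = 2.8 + 3.1/2 = 4.35 m.
Total vertical stress at mid-clay: σ_v = 19.6×2.8 + 17.2×1.55 = 81.54 kPa.
Pore pressure: u = 9.81×(4.35 − 0) = 42.673 kPa.
Initial effective stress: σ'_0 = σ_v − u = 81.54 − 42.673 = 38.867 kPa.
Stress increase at mid-clay by the 2:1 spreading method:
Δσ = qB/(B+z) = 234×1.5/(1.5+4.35) = 60 kPa
Final effective stress: σ'_f = 38.867 + 60 = 98.867 kPa.
σ'_f = 98.867 > σ'_p = 72.2 kPa, so the stress path crosses the preconsolidation pressure — recompression up to σ'_p, then virgin compression beyond:
S_c = H/(1+e₀)·[C_r·log₁₀(σ'_p/σ'_0) + C_c·log₁₀(σ'_f/σ'_p)]
    = 3.1/1.6 × [0.079×log₁₀(72.2/38.867) + 0.28×log₁₀(98.867/72.2)]
    = 1.9375 × [0.021248 + 0.038224] = 0.1152 m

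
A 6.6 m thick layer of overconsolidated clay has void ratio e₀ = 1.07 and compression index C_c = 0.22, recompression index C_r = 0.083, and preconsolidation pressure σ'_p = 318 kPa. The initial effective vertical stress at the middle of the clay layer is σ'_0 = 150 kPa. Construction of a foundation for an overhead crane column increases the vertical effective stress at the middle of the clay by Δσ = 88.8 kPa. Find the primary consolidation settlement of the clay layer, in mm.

S_c ≈ 53.4 mm

Final effective stress: σ'_f = 150 + 88.8 = 238.8 kPa.
σ'_f = 238.8 ≤ σ'_p = 318 kPa, so the clay remains overconsolidated and only the recompression index applies:
S_c = C_r·H/(1+e₀)·log₁₀(σ'_f/σ'_0) = 0.083×6.6/2.07×log₁₀(238.8/150)
    = 0.26464 × 0.20194 = 0.05344 m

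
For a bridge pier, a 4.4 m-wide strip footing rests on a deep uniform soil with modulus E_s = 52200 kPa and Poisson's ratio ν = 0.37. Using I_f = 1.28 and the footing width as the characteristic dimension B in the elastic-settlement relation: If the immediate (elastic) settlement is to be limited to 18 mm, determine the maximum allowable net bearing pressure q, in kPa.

S_e = q·B·(1−ν²)/E_s · I_f  ⇒  q = S_e·E_s / (B·(1−ν²)·I_f).
q = 0.018 × 52200 / (4.4 × 0.8631 × 1.28) = 193.3 kPa

q ≈ 193 kPa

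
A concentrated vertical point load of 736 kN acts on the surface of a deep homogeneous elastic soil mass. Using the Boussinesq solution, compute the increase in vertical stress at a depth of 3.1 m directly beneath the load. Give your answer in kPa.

Boussinesq vertical stress below a point load on an elastic half-space:
Δσ_z = 3P/(2πz²) · [1 + (r/z)²]^(−5/2)
r/z = 0/3.1 = 0; [1+(r/z)²]^(−5/2) = 1.
Δσ_z = 3×736/(2π×3.1²) × 1 = 36.568 × 1 = 36.57 kPa

Δσ_z ≈ 36.6 kPa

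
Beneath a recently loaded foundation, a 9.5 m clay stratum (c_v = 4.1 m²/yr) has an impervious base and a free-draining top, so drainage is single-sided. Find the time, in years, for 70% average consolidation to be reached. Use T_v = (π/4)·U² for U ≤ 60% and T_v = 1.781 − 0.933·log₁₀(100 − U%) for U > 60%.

Drainage path length: H_d = H = 9.5 m (single drainage).
U > 60%: T_v = 1.781 − 0.933·log₁₀(100 − 70) = 0.40285.
t = T_v·H_d²/c_v = 0.40285×9.5²/4.1 = 8.868 years.

t ≈ 8.87 years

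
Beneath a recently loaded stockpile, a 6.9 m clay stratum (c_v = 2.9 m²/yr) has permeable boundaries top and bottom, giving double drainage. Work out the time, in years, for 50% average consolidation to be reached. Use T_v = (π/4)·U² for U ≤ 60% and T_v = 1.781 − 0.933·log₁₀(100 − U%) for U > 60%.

Drainage path length: H_d = H/2 = 3.45 m (double drainage).
U ≤ 60%: T_v = (π/4)·U² = (π/4)×0.5² = 0.19635.
t = T_v·H_d²/c_v = 0.19635×3.45²/2.9 = 0.8059 years.

t ≈ 0.806 years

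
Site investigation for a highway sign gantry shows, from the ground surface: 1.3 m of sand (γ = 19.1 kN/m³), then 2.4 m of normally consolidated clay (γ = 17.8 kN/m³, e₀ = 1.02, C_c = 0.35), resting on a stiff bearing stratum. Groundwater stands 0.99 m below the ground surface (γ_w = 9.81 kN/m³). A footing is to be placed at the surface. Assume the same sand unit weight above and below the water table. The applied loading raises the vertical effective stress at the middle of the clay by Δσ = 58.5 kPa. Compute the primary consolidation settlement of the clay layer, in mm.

Mid-depth of clay below the ground surface: z = 1.3 + 2.4/2 = 2.5 m.
Total vertical stress at mid-clay: σ_v = 19.1×1.3 + 17.8×1.2 = 46.19 kPa.
Pore pressure: u = 9.81×(2.5 − 0.99) = 14.813 kPa.
Initial effective stress: σ'_0 = σ_v − u = 46.19 − 14.813 = 31.377 kPa.
Final effective stress: σ'_f = σ'_0 + Δσ = 31.377 + 58.5 = 89.877 kPa.
Normally consolidated clay, so the full stress increment lies on the virgin compression line:
S_c = C_c·H/(1+e₀)·log₁₀(σ'_f/σ'_0) = 0.35×2.4/(1+1.02)×log₁₀(89.877/31.377)
    = 0.41584 × 0.45704 = 0.1901 m

S_c ≈ 190 mm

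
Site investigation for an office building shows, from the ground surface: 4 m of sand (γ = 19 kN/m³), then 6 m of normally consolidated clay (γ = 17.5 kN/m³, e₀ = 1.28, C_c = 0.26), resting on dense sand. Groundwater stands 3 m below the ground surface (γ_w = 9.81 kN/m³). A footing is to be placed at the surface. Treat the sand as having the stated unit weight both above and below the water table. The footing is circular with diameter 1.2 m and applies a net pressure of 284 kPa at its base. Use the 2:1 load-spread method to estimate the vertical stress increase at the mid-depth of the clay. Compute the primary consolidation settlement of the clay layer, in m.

Mid-depth of clay below the ground surface: z = 4 + 6/2 = 7 m.
Total vertical stress at mid-clay: σ_v = 19×4 + 17.5×3 = 128.5 kPa.
Pore pressure: u = 9.81×(7 − 3) = 39.24 kPa.
Initial effective stress: σ'_0 = σ_v − u = 128.5 − 39.24 = 89.26 kPa.
Stress increase at mid-clay by the 2:1 spreading method:
Δσ ≈ qD²/(D+z)² = 284×1.2²/(1.2+7)² = 6.0821 kPa
Final effective stress: σ'_f = σ'_0 + Δσ = 89.26 + 6.0821 = 95.342 kPa.
Normally consolidated clay, so the full stress increment lies on the virgin compression line:
S_c = C_c·H/(1+e₀)·log₁₀(σ'_f/σ'_0) = 0.26×6/(1+1.28)×log₁₀(95.342/89.26)
    = 0.68421 × 0.028627 = 0.01959 m

S_c ≈ 0.0196 m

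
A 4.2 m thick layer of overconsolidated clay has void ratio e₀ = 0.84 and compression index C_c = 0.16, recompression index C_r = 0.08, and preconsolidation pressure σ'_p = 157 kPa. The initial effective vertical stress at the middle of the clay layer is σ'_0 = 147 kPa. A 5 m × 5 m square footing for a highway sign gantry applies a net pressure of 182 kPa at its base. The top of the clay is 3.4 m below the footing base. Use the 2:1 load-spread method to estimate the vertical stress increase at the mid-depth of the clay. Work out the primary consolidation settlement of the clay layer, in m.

S_c ≈ 0.034 m

Mid-depth of clay below the footing base: z = 3.4 + 4.2/2 = 5.5 m.
Stress increase at mid-clay by the 2:1 spreading method:
Δσ = qBL/((B+z)(L+z)) = 182×5×5/((5+5.5)(5+5.5)) = 41.27 kPa
Final effective stress: σ'_f = 147 + 41.27 = 188.27 kPa.
σ'_f = 188.27 > σ'_p = 157 kPa, so the stress path crosses the preconsolidation pressure — recompression up to σ'_p, then virgin compression beyond:
S_c = H/(1+e₀)·[C_r·log₁₀(σ'_p/σ'_0) + C_c·log₁₀(σ'_f/σ'_p)]
    = 4.2/1.84 × [0.08×log₁₀(157/147) + 0.16×log₁₀(188.27/157)]
    = 2.2826 × [0.0022866 + 0.012621] = 0.03403 m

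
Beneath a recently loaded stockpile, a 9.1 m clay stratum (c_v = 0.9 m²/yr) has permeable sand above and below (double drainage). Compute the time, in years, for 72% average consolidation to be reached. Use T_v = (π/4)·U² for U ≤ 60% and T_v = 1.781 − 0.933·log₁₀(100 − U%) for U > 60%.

t ≈ 9.91 years

Drainage path length: H_d = H/2 = 4.55 m (double drainage).
U > 60%: T_v = 1.781 − 0.933·log₁₀(100 − 72) = 0.4308.
t = T_v·H_d²/c_v = 0.4308×4.55²/0.9 = 9.91 years.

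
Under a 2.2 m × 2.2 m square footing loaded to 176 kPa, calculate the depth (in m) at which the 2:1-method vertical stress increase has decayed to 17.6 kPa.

2:1 spreading — at depth z the loaded area has grown by z in each plan dimension:
qB²/(B+z)² = Δσ_z ⇒ z = B(√(q/Δσ_z) − 1) = 2.2×(√(176/17.6) − 1) = 4.757 m

z ≈ 4.76 m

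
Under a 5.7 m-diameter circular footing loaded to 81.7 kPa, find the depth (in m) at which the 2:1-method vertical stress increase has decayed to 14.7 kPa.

z ≈ 7.74 m

2:1 spreading — at depth z the loaded area has grown by z in each plan dimension:
qD²/(D+z)² = Δσ_z ⇒ z = D(√(q/Δσ_z) − 1) = 5.7×(√(81.7/14.7) − 1) = 7.738 m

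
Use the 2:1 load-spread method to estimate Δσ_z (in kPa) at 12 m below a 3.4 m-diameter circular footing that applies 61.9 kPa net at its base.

Δσ_z ≈ 3.02 kPa

By the 2:1 method the load spreads at 1 horizontal : 2 vertical, so at depth z the loaded area has grown by z in each plan dimension:
Δσ ≈ qD²/(D+z)² = 61.9×3.4²/(3.4+12)² = 3.0172 kPa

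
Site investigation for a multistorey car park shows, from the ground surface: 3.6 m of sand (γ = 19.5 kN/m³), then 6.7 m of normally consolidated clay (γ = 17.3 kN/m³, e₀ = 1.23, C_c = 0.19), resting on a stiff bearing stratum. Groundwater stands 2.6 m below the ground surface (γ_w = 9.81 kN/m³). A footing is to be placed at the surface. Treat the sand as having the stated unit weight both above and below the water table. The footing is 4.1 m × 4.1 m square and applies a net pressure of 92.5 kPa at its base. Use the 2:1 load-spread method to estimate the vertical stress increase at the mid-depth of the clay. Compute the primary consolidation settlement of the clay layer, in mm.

Mid-depth of clay below the ground surface: z = 3.6 + 6.7/2 = 6.95 m.
Total vertical stress at mid-clay: σ_v = 19.5×3.6 + 17.3×3.35 = 128.16 kPa.
Pore pressure: u = 9.81×(6.95 − 2.6) = 42.673 kPa.
Initial effective stress: σ'_0 = σ_v − u = 128.16 − 42.673 = 85.487 kPa.
Stress increase at mid-clay by the 2:1 spreading method:
Δσ = qBL/((B+z)(L+z)) = 92.5×4.1×4.1/((4.1+6.95)(4.1+6.95)) = 12.735 kPa
Final effective stress: σ'_f = σ'_0 + Δσ = 85.487 + 12.735 = 98.222 kPa.
Normally consolidated clay, so the full stress increment lies on the virgin compression line:
S_c = C_c·H/(1+e₀)·log₁₀(σ'_f/σ'_0) = 0.19×6.7/(1+1.23)×log₁₀(98.222/85.487)
    = 0.57085 × 0.060309 = 0.03443 m

S_c ≈ 34.4 mm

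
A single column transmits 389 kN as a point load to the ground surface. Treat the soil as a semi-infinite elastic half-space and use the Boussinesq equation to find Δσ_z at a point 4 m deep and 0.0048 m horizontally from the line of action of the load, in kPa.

Δσ_z ≈ 11.6 kPa

Boussinesq vertical stress below a point load on an elastic half-space:
Δσ_z = 3P/(2πz²) · [1 + (r/z)²]^(−5/2)
r/z = 0.0048/4 = 0.0012; [1+(r/z)²]^(−5/2) = 1.
Δσ_z = 3×389/(2π×4²) × 1 = 11.608 × 1 = 11.61 kPa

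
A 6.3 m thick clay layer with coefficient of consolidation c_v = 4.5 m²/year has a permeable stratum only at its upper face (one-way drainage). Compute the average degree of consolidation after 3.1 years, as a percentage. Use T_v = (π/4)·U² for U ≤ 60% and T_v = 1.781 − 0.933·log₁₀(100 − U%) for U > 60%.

U ≈ 65.9 %

Drainage path length: H_d = H = 6.3 m (single drainage).
T_v = c_v·t/H_d² = 4.5×3.1/6.3² = 0.35147.
T_v = 0.35147 corresponds to the U > 60% branch:
U = 1 − 10^((1.781 − T_v)/0.933)/100 = 0.6594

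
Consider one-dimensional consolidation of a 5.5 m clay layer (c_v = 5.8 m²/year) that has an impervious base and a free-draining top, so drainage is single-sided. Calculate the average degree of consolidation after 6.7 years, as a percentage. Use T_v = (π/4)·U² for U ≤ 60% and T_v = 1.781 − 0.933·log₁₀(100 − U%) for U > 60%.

Drainage path length: H_d = H = 5.5 m (single drainage).
T_v = c_v·t/H_d² = 5.8×6.7/5.5² = 1.2846.
T_v = 1.2846 corresponds to the U > 60% branch:
U = 1 − 10^((1.781 − T_v)/0.933)/100 = 0.966

U ≈ 96.6 %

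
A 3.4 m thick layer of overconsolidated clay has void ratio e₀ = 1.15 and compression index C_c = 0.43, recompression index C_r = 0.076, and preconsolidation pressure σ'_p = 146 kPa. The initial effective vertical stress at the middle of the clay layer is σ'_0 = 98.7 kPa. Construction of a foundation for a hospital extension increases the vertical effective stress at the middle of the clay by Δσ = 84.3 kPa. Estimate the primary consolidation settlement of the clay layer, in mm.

S_c ≈ 87.1 mm

Final effective stress: σ'_f = 98.7 + 84.3 = 183 kPa.
σ'_f = 183 > σ'_p = 146 kPa, so the stress path crosses the preconsolidation pressure — recompression up to σ'_p, then virgin compression beyond:
S_c = H/(1+e₀)·[C_r·log₁₀(σ'_p/σ'_0) + C_c·log₁₀(σ'_f/σ'_p)]
    = 3.4/2.15 × [0.076×log₁₀(146/98.7) + 0.43×log₁₀(183/146)]
    = 1.5814 × [0.012923 + 0.042182] = 0.08714 m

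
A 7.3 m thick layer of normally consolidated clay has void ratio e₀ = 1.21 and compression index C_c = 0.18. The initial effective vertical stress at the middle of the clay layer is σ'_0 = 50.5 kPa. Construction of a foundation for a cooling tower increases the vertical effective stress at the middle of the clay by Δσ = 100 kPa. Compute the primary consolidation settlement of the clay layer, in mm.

S_c ≈ 282 mm

Final effective stress: σ'_f = σ'_0 + Δσ = 50.5 + 100 = 150.5 kPa.
Normally consolidated clay, so the full stress increment lies on the virgin compression line:
S_c = C_c·H/(1+e₀)·log₁₀(σ'_f/σ'_0) = 0.18×7.3/(1+1.21)×log₁₀(150.5/50.5)
    = 0.59457 × 0.47425 = 0.282 m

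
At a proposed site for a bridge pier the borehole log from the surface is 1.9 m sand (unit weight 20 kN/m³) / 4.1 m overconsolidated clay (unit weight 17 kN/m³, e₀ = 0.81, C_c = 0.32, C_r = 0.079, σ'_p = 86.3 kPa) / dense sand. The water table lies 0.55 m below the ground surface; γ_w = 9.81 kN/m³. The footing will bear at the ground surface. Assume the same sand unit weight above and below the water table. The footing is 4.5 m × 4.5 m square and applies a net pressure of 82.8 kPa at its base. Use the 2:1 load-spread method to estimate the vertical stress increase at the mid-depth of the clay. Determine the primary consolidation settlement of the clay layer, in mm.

Mid-depth of clay below the ground surface: z = 1.9 + 4.1/2 = 3.95 m.
Total vertical stress at mid-clay: σ_v = 20×1.9 + 17×2.05 = 72.85 kPa.
Pore pressure: u = 9.81×(3.95 − 0.55) = 33.354 kPa.
Initial effective stress: σ'_0 = σ_v − u = 72.85 − 33.354 = 39.496 kPa.
Stress increase at mid-clay by the 2:1 spreading method:
Δσ = qBL/((B+z)(L+z)) = 82.8×4.5×4.5/((4.5+3.95)(4.5+3.95)) = 23.482 kPa
Final effective stress: σ'_f = 39.496 + 23.482 = 62.978 kPa.
σ'_f = 62.978 ≤ σ'_p = 86.3 kPa, so the clay remains overconsolidated and only the recompression index applies:
S_c = C_r·H/(1+e₀)·log₁₀(σ'_f/σ'_0) = 0.079×4.1/1.81×log₁₀(62.978/39.496)
    = 0.17895 × 0.20264 = 0.03626 m

S_c ≈ 36.3 mm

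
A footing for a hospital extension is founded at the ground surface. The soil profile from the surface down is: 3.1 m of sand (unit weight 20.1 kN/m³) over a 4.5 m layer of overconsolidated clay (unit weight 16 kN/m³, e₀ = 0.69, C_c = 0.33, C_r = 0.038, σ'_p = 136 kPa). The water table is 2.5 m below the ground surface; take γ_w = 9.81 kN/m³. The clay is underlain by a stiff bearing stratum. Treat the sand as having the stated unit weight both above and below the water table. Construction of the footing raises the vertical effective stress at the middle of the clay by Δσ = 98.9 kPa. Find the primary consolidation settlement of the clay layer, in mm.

Mid-depth of clay below the ground surface: z = 3.1 + 4.5/2 = 5.35 m.
Total vertical stress at mid-clay: σ_v = 20.1×3.1 + 16×2.25 = 98.31 kPa.
Pore pressure: u = 9.81×(5.35 − 2.5) = 27.959 kPa.
Initial effective stress: σ'_0 = σ_v − u = 98.31 − 27.959 = 70.351 kPa.
Final effective stress: σ'_f = 70.351 + 98.9 = 169.25 kPa.
σ'_f = 169.25 > σ'_p = 136 kPa, so the stress path crosses the preconsolidation pressure — recompression up to σ'_p, then virgin compression beyond:
S_c = H/(1+e₀)·[C_r·log₁₀(σ'_p/σ'_0) + C_c·log₁₀(σ'_f/σ'_p)]
    = 4.5/1.69 × [0.038×log₁₀(136/70.351) + 0.33×log₁₀(169.25/136)]
    = 2.6627 × [0.010878 + 0.031347] = 0.1124 m

S_c ≈ 112 mm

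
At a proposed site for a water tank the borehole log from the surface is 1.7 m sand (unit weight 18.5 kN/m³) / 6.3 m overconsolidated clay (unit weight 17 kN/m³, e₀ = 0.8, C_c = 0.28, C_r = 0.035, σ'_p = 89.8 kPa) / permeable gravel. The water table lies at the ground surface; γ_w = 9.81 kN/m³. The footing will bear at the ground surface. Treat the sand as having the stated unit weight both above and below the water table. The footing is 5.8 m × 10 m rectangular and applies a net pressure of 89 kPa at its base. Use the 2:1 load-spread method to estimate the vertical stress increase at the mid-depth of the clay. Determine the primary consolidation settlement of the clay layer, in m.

Mid-depth of clay below the ground surface: z = 1.7 + 6.3/2 = 4.85 m.
Total vertical stress at mid-clay: σ_v = 18.5×1.7 + 17×3.15 = 85 kPa.
Pore pressure: u = 9.81×(4.85 − 0) = 47.578 kPa.
Initial effective stress: σ'_0 = σ_v − u = 85 − 47.578 = 37.422 kPa.
Stress increase at mid-clay by the 2:1 spreading method:
Δσ = qBL/((B+z)(L+z)) = 89×5.8×10/((5.8+4.85)(10+4.85)) = 32.639 kPa
Final effective stress: σ'_f = 37.422 + 32.639 = 70.061 kPa.
σ'_f = 70.061 ≤ σ'_p = 89.8 kPa, so the clay remains overconsolidated and only the recompression index applies:
S_c = C_r·H/(1+e₀)·log₁₀(σ'_f/σ'_0) = 0.035×6.3/1.8×log₁₀(70.061/37.422)
    = 0.1225 × 0.27235 = 0.03336 m

S_c ≈ 0.0334 m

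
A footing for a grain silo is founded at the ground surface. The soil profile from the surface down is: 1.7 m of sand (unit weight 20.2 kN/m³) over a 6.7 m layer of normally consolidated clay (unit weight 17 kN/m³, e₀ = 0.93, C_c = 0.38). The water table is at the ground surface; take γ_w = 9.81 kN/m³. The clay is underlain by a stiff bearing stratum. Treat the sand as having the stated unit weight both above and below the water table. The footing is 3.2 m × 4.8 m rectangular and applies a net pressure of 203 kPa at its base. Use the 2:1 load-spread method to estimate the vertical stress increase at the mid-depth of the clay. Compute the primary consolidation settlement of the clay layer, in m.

S_c ≈ 0.373 m

Mid-depth of clay below the ground surface: z = 1.7 + 6.7/2 = 5.05 m.
Total vertical stress at mid-clay: σ_v = 20.2×1.7 + 17×3.35 = 91.29 kPa.
Pore pressure: u = 9.81×(5.05 − 0) = 49.541 kPa.
Initial effective stress: σ'_0 = σ_v − u = 91.29 − 49.541 = 41.749 kPa.
Stress increase at mid-clay by the 2:1 spreading method:
Δσ = qBL/((B+z)(L+z)) = 203×3.2×4.8/((3.2+5.05)(4.8+5.05)) = 38.37 kPa
Final effective stress: σ'_f = σ'_0 + Δσ = 41.749 + 38.37 = 80.119 kPa.
Normally consolidated clay, so the full stress increment lies on the virgin compression line:
S_c = C_c·H/(1+e₀)·log₁₀(σ'_f/σ'_0) = 0.38×6.7/(1+0.93)×log₁₀(80.119/41.749)
    = 1.3192 × 0.28309 = 0.3735 m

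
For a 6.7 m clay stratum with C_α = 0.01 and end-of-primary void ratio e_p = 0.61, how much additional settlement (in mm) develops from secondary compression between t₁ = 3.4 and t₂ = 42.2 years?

S_s ≈ 45.5 mm

Secondary compression: S_s = C_α·H/(1+e_p)·log₁₀(t₂/t₁)
S_s = 0.01×6.7/(1+0.61)×log₁₀(42.2/3.4)
    = 0.04161 × 1.094 = 0.04552 m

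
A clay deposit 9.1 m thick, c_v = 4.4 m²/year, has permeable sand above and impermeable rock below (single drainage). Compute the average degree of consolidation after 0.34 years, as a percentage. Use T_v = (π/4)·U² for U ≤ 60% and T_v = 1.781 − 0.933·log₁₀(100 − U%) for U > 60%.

Drainage path length: H_d = H = 9.1 m (single drainage).
T_v = c_v·t/H_d² = 4.4×0.34/9.1² = 0.018065.
T_v = 0.018065 corresponds to the U ≤ 60% branch:
U = √(4T_v/π) = 0.1517

U ≈ 15.2 %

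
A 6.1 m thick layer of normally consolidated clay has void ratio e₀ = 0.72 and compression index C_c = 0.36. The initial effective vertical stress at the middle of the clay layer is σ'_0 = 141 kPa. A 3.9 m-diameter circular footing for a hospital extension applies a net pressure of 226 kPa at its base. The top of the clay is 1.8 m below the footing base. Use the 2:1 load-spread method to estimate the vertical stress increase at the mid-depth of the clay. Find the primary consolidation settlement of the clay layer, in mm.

Mid-depth of clay below the footing base: z = 1.8 + 6.1/2 = 4.85 m.
Stress increase at mid-clay by the 2:1 spreading method:
Δσ ≈ qD²/(D+z)² = 226×3.9²/(3.9+4.85)² = 44.897 kPa
Final effective stress: σ'_f = σ'_0 + Δσ = 141 + 44.897 = 185.9 kPa.
Normally consolidated clay, so the full stress increment lies on the virgin compression line:
S_c = C_c·H/(1+e₀)·log₁₀(σ'_f/σ'_0) = 0.36×6.1/(1+0.72)×log₁₀(185.9/141)
    = 1.2767 × 0.12006 = 0.1533 m

S_c ≈ 153 mm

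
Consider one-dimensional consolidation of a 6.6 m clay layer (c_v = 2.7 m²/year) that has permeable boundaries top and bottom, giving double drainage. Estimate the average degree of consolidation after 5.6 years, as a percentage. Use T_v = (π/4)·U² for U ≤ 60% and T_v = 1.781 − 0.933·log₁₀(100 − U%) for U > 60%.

Drainage path length: H_d = H/2 = 3.3 m (double drainage).
T_v = c_v·t/H_d² = 2.7×5.6/3.3² = 1.3884.
T_v = 1.3884 corresponds to the U > 60% branch:
U = 1 − 10^((1.781 − T_v)/0.933)/100 = 0.9736

U ≈ 97.4 %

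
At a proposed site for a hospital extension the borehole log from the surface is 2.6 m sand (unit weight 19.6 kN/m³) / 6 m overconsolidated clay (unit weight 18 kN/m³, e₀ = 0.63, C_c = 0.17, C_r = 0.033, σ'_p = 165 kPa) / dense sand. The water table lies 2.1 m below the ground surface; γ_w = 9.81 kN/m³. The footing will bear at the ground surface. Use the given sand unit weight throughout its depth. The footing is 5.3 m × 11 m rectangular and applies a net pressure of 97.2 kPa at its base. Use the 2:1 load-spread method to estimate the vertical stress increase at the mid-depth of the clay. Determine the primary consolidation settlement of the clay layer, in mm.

S_c ≈ 19.4 mm

Mid-depth of clay below the ground surface: z = 2.6 + 6/2 = 5.6 m.
Total vertical stress at mid-clay: σ_v = 19.6×2.6 + 18×3 = 104.96 kPa.
Pore pressure: u = 9.81×(5.6 − 2.1) = 34.335 kPa.
Initial effective stress: σ'_0 = σ_v − u = 104.96 − 34.335 = 70.625 kPa.
Stress increase at mid-clay by the 2:1 spreading method:
Δσ = qBL/((B+z)(L+z)) = 97.2×5.3×11/((5.3+5.6)(11+5.6)) = 31.318 kPa
Final effective stress: σ'_f = 70.625 + 31.318 = 101.94 kPa.
σ'_f = 101.94 ≤ σ'_p = 165 kPa, so the clay remains overconsolidated and only the recompression index applies:
S_c = C_r·H/(1+e₀)·log₁₀(σ'_f/σ'_0) = 0.033×6/1.63×log₁₀(101.94/70.625)
    = 0.12147 × 0.15939 = 0.01936 m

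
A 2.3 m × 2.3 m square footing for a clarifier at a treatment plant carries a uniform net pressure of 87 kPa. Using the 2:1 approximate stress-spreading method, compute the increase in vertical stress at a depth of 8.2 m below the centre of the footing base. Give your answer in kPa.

By the 2:1 method the load spreads at 1 horizontal : 2 vertical, so at depth z the loaded area has grown by z in each plan dimension:
Δσ = qBL/((B+z)(L+z)) = 87×2.3×2.3/((2.3+8.2)(2.3+8.2)) = 4.1744 kPa

Δσ_z ≈ 4.17 kPa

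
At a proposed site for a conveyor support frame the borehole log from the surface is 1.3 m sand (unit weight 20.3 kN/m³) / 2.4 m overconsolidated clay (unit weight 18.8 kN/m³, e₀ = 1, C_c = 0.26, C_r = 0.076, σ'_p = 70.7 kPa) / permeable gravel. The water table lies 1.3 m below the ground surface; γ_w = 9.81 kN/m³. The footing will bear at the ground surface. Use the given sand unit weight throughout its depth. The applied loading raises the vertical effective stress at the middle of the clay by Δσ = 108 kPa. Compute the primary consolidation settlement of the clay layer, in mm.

S_c ≈ 123 mm

Mid-depth of clay below the ground surface: z = 1.3 + 2.4/2 = 2.5 m.
Total vertical stress at mid-clay: σ_v = 20.3×1.3 + 18.8×1.2 = 48.95 kPa.
Pore pressure: u = 9.81×(2.5 − 1.3) = 11.772 kPa.
Initial effective stress: σ'_0 = σ_v − u = 48.95 − 11.772 = 37.178 kPa.
Final effective stress: σ'_f = 37.178 + 108 = 145.18 kPa.
σ'_f = 145.18 > σ'_p = 70.7 kPa, so the stress path crosses the preconsolidation pressure — recompression up to σ'_p, then virgin compression beyond:
S_c = H/(1+e₀)·[C_r·log₁₀(σ'_p/σ'_0) + C_c·log₁₀(σ'_f/σ'_p)]
    = 2.4/2 × [0.076×log₁₀(70.7/37.178) + 0.26×log₁₀(145.18/70.7)]
    = 1.2 × [0.021214 + 0.081247] = 0.123 m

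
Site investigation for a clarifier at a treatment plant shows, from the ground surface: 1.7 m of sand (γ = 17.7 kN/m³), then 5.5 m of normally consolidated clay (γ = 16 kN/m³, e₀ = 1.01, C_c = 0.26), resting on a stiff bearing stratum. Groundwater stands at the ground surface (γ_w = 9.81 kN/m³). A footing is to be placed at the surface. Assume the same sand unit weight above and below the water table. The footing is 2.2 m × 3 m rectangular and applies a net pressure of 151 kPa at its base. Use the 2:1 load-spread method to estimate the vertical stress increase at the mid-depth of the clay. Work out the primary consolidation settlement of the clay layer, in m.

Mid-depth of clay below the ground surface: z = 1.7 + 5.5/2 = 4.45 m.
Total vertical stress at mid-clay: σ_v = 17.7×1.7 + 16×2.75 = 74.09 kPa.
Pore pressure: u = 9.81×(4.45 − 0) = 43.655 kPa.
Initial effective stress: σ'_0 = σ_v − u = 74.09 − 43.655 = 30.435 kPa.
Stress increase at mid-clay by the 2:1 spreading method:
Δσ = qBL/((B+z)(L+z)) = 151×2.2×3/((2.2+4.45)(3+4.45)) = 20.116 kPa
Final effective stress: σ'_f = σ'_0 + Δσ = 30.435 + 20.116 = 50.551 kPa.
Normally consolidated clay, so the full stress increment lies on the virgin compression line:
S_c = C_c·H/(1+e₀)·log₁₀(σ'_f/σ'_0) = 0.26×5.5/(1+1.01)×log₁₀(50.551/30.435)
    = 0.71144 × 0.22036 = 0.1568 m

S_c ≈ 0.157 m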